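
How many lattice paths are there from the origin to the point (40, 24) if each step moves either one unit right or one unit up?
Number of paths = 250649105469666120

A monotone lattice path from (0, 0) to (40, 24) consists of 40 east steps and 24 north steps in some order, so it is determined by which 40 of the 64 steps are east. The count is C(64, 40) = 250649105469666120.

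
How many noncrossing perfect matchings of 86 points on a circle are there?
C_43 = 150853479205085351660700

These noncrossing handshakes are counted by the Catalan number C_n = (1/(n + 1)) · C(2n, n). For n = 43: C_43 = (1/44) · C(86, 43) = 6637553085023755473070800/44 = 150853479205085351660700.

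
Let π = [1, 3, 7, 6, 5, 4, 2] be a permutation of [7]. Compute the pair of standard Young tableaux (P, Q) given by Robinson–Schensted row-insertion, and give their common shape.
P = [1, 2, 4] / [3] / [5] / [6] / [7];  Q = [1, 2, 3] / [4] / [5] / [6] / [7];  common shape = (3, 1, 1, 1, 1)

Row-insert the values π_1, π_2, … into P one at a time, bumping the leftmost entry strictly greater than the inserted value down to the next row. The recording tableau Q records, in position (i, j), the step at which that cell was added to P.
  Insert 1 (step 1): P = [1];  Q = [1]
  Insert 3 (step 2): P = [1, 3];  Q = [1, 2]
  Insert 7 (step 3): P = [1, 3, 7];  Q = [1, 2, 3]
  Insert 6 (step 4): P = [1, 3, 6] / [7];  Q = [1, 2, 3] / [4]
  Insert 5 (step 5): P = [1, 3, 5] / [6] / [7];  Q = [1, 2, 3] / [4] / [5]
  Insert 4 (step 6): P = [1, 3, 4] / [5] / [6] / [7];  Q = [1, 2, 3] / [4] / [5] / [6]
  Insert 2 (step 7): P = [1, 2, 4] / [3] / [5] / [6] / [7];  Q = [1, 2, 3] / [4] / [5] / [6] / [7]
Final shape: (3, 1, 1, 1, 1).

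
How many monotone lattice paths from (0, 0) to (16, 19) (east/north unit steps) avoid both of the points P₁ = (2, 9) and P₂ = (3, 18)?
Number of paths = 3952048950

Inclusion–exclusion. Total paths: C(35, 16) = 4059928950. Through P₁: C(11, 2)·C(24, 14) = 107869080. Through P₂: C(21, 3)·C(14, 13) = 18620. Since P₁ is strictly southwest of P₂, a monotone path through both must visit P₁ then P₂; paths through both = C(11, 2)·C(10, 1)·C(14, 13) = 7700. Avoid both = 4059928950 − 107869080 − 18620 + 7700 = 3952048950.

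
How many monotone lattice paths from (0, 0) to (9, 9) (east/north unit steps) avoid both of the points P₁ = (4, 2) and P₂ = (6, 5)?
Number of paths = 25820

Inclusion–exclusion. Total paths: C(18, 9) = 48620. Through P₁: C(6, 4)·C(12, 5) = 11880. Through P₂: C(11, 6)·C(7, 3) = 16170. Since P₁ is strictly southwest of P₂, a monotone path through both must visit P₁ then P₂; paths through both = C(6, 4)·C(5, 2)·C(7, 3) = 5250. Avoid both = 48620 − 11880 − 16170 + 5250 = 25820.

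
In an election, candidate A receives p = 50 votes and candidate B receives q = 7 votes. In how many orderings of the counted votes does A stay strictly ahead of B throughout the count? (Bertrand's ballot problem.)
Strict-lead orderings = 199448964

Total orderings of the 57 votes with 50 for A: C(57, 50) = 264385836. By the Bertrand ballot formula (Cycle Lemma / reflection principle), the number of orderings in which A is strictly ahead of B throughout is (p − q)/(p + q) · C(p + q, p) = (50 − 7)/(50 + 7) · 264385836 = 199448964.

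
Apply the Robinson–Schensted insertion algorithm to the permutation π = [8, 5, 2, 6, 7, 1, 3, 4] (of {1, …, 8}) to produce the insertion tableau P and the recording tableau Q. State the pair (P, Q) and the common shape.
P = [1, 3, 4] / [2, 6, 7] / [5] / [8];  Q = [1, 4, 5] / [2, 7, 8] / [3] / [6];  common shape = (3, 3, 1, 1)

Row-insert the values π_1, π_2, … into P one at a time, bumping the leftmost entry strictly greater than the inserted value down to the next row. The recording tableau Q records, in position (i, j), the step at which that cell was added to P.
  Insert 8 (step 1): P = [8];  Q = [1]
  Insert 5 (step 2): P = [5] / [8];  Q = [1] / [2]
  Insert 2 (step 3): P = [2] / [5] / [8];  Q = [1] / [2] / [3]
  Insert 6 (step 4): P = [2, 6] / [5] / [8];  Q = [1, 4] / [2] / [3]
  Insert 7 (step 5): P = [2, 6, 7] / [5] / [8];  Q = [1, 4, 5] / [2] / [3]
  Insert 1 (step 6): P = [1, 6, 7] / [2] / [5] / [8];  Q = [1, 4, 5] / [2] / [3] / [6]
  Insert 3 (step 7): P = [1, 3, 7] / [2, 6] / [5] / [8];  Q = [1, 4, 5] / [2, 7] / [3] / [6]
  Insert 4 (step 8): P = [1, 3, 4] / [2, 6, 7] / [5] / [8];  Q = [1, 4, 5] / [2, 7, 8] / [3] / [6]
Final shape: (3, 3, 1, 1).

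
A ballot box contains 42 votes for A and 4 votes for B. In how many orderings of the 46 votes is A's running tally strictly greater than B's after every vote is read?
Strict-lead orderings = 134805

Total orderings of the 46 votes with 42 for A: C(46, 42) = 163185. By the Bertrand ballot formula (Cycle Lemma / reflection principle), the number of orderings in which A is strictly ahead of B throughout is (p − q)/(p + q) · C(p + q, p) = (42 − 4)/(42 + 4) · 163185 = 134805.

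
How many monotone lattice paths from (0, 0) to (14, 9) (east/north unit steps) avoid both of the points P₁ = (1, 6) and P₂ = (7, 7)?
Number of paths = 691482

Inclusion–exclusion. Total paths: C(23, 14) = 817190. Through P₁: C(7, 1)·C(16, 13) = 3920. Through P₂: C(14, 7)·C(9, 7) = 123552. Since P₁ is strictly southwest of P₂, a monotone path through both must visit P₁ then P₂; paths through both = C(7, 1)·C(7, 6)·C(9, 7) = 1764. Avoid both = 817190 − 3920 − 123552 + 1764 = 691482.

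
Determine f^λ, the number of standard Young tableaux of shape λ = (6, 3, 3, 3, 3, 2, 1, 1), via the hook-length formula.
# SYT of shape (6, 3, 3, 3, 3, 2, 1, 1) = 861780150

Hook-length formula: f^λ = n! / Π hook(c), product over all cells c of the Young diagram. For λ = (6, 3, 3, 3, 3, 2, 1, 1), n = 22 boxes. Hook lengths by row (left-to-right, top-to-bottom): [13, 10, 8, 3, 2, 1]; [9, 6, 4]; [8, 5, 3]; [7, 4, 2]; [6, 3, 1]; [4, 1]; [2]; [1]. Product of hooks = 1304277811200. So f^λ = 22! / 1304277811200 = 1124000727777607680000 / 1304277811200 = 861780150.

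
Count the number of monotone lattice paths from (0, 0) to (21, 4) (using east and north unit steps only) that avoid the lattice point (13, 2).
Number of paths = 7925

Total paths from (0, 0) to (21, 4): C(25, 21) = 12650. Paths through (13, 2): (paths (0, 0) → (13, 2)) × (paths (13, 2) → (21, 4)) = C(15, 13) · C(10, 8) = 105 · 45 = 4725. Avoidance count = 12650 − 4725 = 7925.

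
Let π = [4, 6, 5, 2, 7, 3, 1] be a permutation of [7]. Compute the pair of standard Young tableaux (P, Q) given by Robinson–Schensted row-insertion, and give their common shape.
P = [1, 3, 7] / [2, 5] / [4] / [6];  Q = [1, 2, 5] / [3, 6] / [4] / [7];  common shape = (3, 2, 1, 1)

Row-insert the values π_1, π_2, … into P one at a time, bumping the leftmost entry strictly greater than the inserted value down to the next row. The recording tableau Q records, in position (i, j), the step at which that cell was added to P.
  Insert 4 (step 1): P = [4];  Q = [1]
  Insert 6 (step 2): P = [4, 6];  Q = [1, 2]
  Insert 5 (step 3): P = [4, 5] / [6];  Q = [1, 2] / [3]
  Insert 2 (step 4): P = [2, 5] / [4] / [6];  Q = [1, 2] / [3] / [4]
  Insert 7 (step 5): P = [2, 5, 7] / [4] / [6];  Q = [1, 2, 5] / [3] / [4]
  Insert 3 (step 6): P = [2, 3, 7] / [4, 5] / [6];  Q = [1, 2, 5] / [3, 6] / [4]
  Insert 1 (step 7): P = [1, 3, 7] / [2, 5] / [4] / [6];  Q = [1, 2, 5] / [3, 6] / [4] / [7]
Final shape: (3, 2, 1, 1).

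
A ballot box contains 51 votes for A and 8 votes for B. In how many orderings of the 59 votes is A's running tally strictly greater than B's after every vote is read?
Strict-lead orderings = 1616123223

Total orderings of the 59 votes with 51 for A: C(59, 51) = 2217471399. By the Bertrand ballot formula (Cycle Lemma / reflection principle), the number of orderings in which A is strictly ahead of B throughout is (p − q)/(p + q) · C(p + q, p) = (51 − 8)/(51 + 8) · 2217471399 = 1616123223.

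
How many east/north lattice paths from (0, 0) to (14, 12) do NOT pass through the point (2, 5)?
Number of paths = 8599552

Total paths from (0, 0) to (14, 12): C(26, 14) = 9657700. Paths through (2, 5): (paths (0, 0) → (2, 5)) × (paths (2, 5) → (14, 12)) = C(7, 2) · C(19, 12) = 21 · 50388 = 1058148. Avoidance count = 9657700 − 1058148 = 8599552.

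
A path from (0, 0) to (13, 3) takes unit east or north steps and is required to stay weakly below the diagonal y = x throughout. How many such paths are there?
Number of paths = 440

By the reflection principle (André's argument), the number of monotone paths to (13, 3) with n ≤ m that never go above y = x is C(16, 13) − C(16, 14) = 560 − 120 = 440.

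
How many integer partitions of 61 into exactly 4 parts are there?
p(61, 4 parts) = 1650

Partitions of n into exactly k parts are in bijection with partitions of n − k into at most k parts (subtract 1 from each part). So p(61, exactly 4) = p(57, parts ≤ 4). Computing via the recurrence p(m, j) = p(m, j−1) + p(m−j, j) gives 1650.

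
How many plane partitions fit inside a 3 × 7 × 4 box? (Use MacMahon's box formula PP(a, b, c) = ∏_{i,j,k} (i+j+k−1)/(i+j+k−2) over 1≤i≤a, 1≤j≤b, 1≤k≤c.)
PP(3, 7, 4) = 1557270

Evaluate the triple product over i = 1..3, j = 1..7, k = 1..4. The factors are (2/1) · (3/2) · (4/3) · (5/4) · (3/2) · (4/3) · (5/4) · (6/5) · … (84 factors total). The numerators and denominators telescope so the product is an integer; carrying out the multiplication exactly gives PP(3, 7, 4) = 1557270.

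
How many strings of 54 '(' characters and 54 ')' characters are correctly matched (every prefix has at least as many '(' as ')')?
C_54 = 451959718027953471447609509424

These balanced parentheses are counted by the Catalan number C_n = (1/(n + 1)) · C(2n, n). For n = 54: C_54 = (1/55) · C(108, 54) = 24857784491537440929618523018320/55 = 451959718027953471447609509424.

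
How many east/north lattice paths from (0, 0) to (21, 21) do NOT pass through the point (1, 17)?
Number of paths = 538257683172

Total paths from (0, 0) to (21, 21): C(42, 21) = 538257874440. Paths through (1, 17): (paths (0, 0) → (1, 17)) × (paths (1, 17) → (21, 21)) = C(18, 1) · C(24, 20) = 18 · 10626 = 191268. Avoidance count = 538257874440 − 191268 = 538257683172.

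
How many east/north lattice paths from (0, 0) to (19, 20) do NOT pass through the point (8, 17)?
Number of paths = 68529571110

Total paths from (0, 0) to (19, 20): C(39, 19) = 68923264410. Paths through (8, 17): (paths (0, 0) → (8, 17)) × (paths (8, 17) → (19, 20)) = C(25, 8) · C(14, 11) = 1081575 · 364 = 393693300. Avoidance count = 68923264410 − 393693300 = 68529571110.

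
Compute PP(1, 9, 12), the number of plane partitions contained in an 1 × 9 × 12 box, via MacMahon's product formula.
PP(1, 9, 12) = 293930

Evaluate the triple product over i = 1..1, j = 1..9, k = 1..12. The factors are (2/1) · (3/2) · (4/3) · (5/4) · (6/5) · (7/6) · (8/7) · (9/8) · … (108 factors total). The numerators and denominators telescope so the product is an integer; carrying out the multiplication exactly gives PP(1, 9, 12) = 293930.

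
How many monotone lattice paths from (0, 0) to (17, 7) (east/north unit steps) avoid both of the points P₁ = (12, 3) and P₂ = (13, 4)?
Number of paths = 237324

Inclusion–exclusion. Total paths: C(24, 17) = 346104. Through P₁: C(15, 12)·C(9, 5) = 57330. Through P₂: C(17, 13)·C(7, 4) = 83300. Since P₁ is strictly southwest of P₂, a monotone path through both must visit P₁ then P₂; paths through both = C(15, 12)·C(2, 1)·C(7, 4) = 31850. Avoid both = 346104 − 57330 − 83300 + 31850 = 237324.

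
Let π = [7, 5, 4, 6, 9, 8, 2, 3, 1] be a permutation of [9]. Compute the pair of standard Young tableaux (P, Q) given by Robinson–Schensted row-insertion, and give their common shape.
P = [1, 3, 8] / [2, 6] / [4, 9] / [5] / [7];  Q = [1, 4, 5] / [2, 6] / [3, 8] / [7] / [9];  common shape = (3, 2, 2, 1, 1)

Row-insert the values π_1, π_2, … into P one at a time, bumping the leftmost entry strictly greater than the inserted value down to the next row. The recording tableau Q records, in position (i, j), the step at which that cell was added to P.
  Insert 7 (step 1): P = [7];  Q = [1]
  Insert 5 (step 2): P = [5] / [7];  Q = [1] / [2]
  Insert 4 (step 3): P = [4] / [5] / [7];  Q = [1] / [2] / [3]
  Insert 6 (step 4): P = [4, 6] / [5] / [7];  Q = [1, 4] / [2] / [3]
  Insert 9 (step 5): P = [4, 6, 9] / [5] / [7];  Q = [1, 4, 5] / [2] / [3]
  Insert 8 (step 6): P = [4, 6, 8] / [5, 9] / [7];  Q = [1, 4, 5] / [2, 6] / [3]
  Insert 2 (step 7): P = [2, 6, 8] / [4, 9] / [5] / [7];  Q = [1, 4, 5] / [2, 6] / [3] / [7]
  Insert 3 (step 8): P = [2, 3, 8] / [4, 6] / [5, 9] / [7];  Q = [1, 4, 5] / [2, 6] / [3, 8] / [7]
  Insert 1 (step 9): P = [1, 3, 8] / [2, 6] / [4, 9] / [5] / [7];  Q = [1, 4, 5] / [2, 6] / [3, 8] / [7] / [9]
Final shape: (3, 2, 2, 1, 1).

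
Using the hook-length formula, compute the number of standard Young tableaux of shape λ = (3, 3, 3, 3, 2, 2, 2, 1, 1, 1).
# SYT of shape (3, 3, 3, 3, 2, 2, 2, 1, 1, 1) = 14108640

Hook-length formula: f^λ = n! / Π hook(c), product over all cells c of the Young diagram. For λ = (3, 3, 3, 3, 2, 2, 2, 1, 1, 1), n = 21 boxes. Hook lengths by row (left-to-right, top-to-bottom): [12, 8, 4]; [11, 7, 3]; [10, 6, 2]; [9, 5, 1]; [7, 3]; [6, 2]; [5, 1]; [3]; [2]; [1]. Product of hooks = 3621252096000. So f^λ = 21! / 3621252096000 = 51090942171709440000 / 3621252096000 = 14108640.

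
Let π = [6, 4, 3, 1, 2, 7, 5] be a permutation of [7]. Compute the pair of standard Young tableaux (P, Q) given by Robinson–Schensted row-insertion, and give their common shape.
P = [1, 2, 5] / [3, 7] / [4] / [6];  Q = [1, 5, 6] / [2, 7] / [3] / [4];  common shape = (3, 2, 1, 1)

Row-insert the values π_1, π_2, … into P one at a time, bumping the leftmost entry strictly greater than the inserted value down to the next row. The recording tableau Q records, in position (i, j), the step at which that cell was added to P.
  Insert 6 (step 1): P = [6];  Q = [1]
  Insert 4 (step 2): P = [4] / [6];  Q = [1] / [2]
  Insert 3 (step 3): P = [3] / [4] / [6];  Q = [1] / [2] / [3]
  Insert 1 (step 4): P = [1] / [3] / [4] / [6];  Q = [1] / [2] / [3] / [4]
  Insert 2 (step 5): P = [1, 2] / [3] / [4] / [6];  Q = [1, 5] / [2] / [3] / [4]
  Insert 7 (step 6): P = [1, 2, 7] / [3] / [4] / [6];  Q = [1, 5, 6] / [2] / [3] / [4]
  Insert 5 (step 7): P = [1, 2, 5] / [3, 7] / [4] / [6];  Q = [1, 5, 6] / [2, 7] / [3] / [4]
Final shape: (3, 2, 1, 1).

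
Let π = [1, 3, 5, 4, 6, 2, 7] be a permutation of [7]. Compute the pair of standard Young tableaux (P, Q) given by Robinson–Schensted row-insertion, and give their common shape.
P = [1, 2, 4, 6, 7] / [3] / [5];  Q = [1, 2, 3, 5, 7] / [4] / [6];  common shape = (5, 1, 1)

Row-insert the values π_1, π_2, … into P one at a time, bumping the leftmost entry strictly greater than the inserted value down to the next row. The recording tableau Q records, in position (i, j), the step at which that cell was added to P.
  Insert 1 (step 1): P = [1];  Q = [1]
  Insert 3 (step 2): P = [1, 3];  Q = [1, 2]
  Insert 5 (step 3): P = [1, 3, 5];  Q = [1, 2, 3]
  Insert 4 (step 4): P = [1, 3, 4] / [5];  Q = [1, 2, 3] / [4]
  Insert 6 (step 5): P = [1, 3, 4, 6] / [5];  Q = [1, 2, 3, 5] / [4]
  Insert 2 (step 6): P = [1, 2, 4, 6] / [3] / [5];  Q = [1, 2, 3, 5] / [4] / [6]
  Insert 7 (step 7): P = [1, 2, 4, 6, 7] / [3] / [5];  Q = [1, 2, 3, 5, 7] / [4] / [6]
Final shape: (5, 1, 1).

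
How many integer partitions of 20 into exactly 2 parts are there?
p(20, 2 parts) = 10

Partitions of n into exactly k parts are in bijection with partitions of n − k into at most k parts (subtract 1 from each part). So p(20, exactly 2) = p(18, parts ≤ 2). Computing via the recurrence p(m, j) = p(m, j−1) + p(m−j, j) gives 10.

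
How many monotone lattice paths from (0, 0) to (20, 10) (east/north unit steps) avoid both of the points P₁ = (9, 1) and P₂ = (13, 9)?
Number of paths = 24425655

Inclusion–exclusion. Total paths: C(30, 20) = 30045015. Through P₁: C(10, 9)·C(20, 11) = 1679600. Through P₂: C(22, 13)·C(8, 7) = 3979360. Since P₁ is strictly southwest of P₂, a monotone path through both must visit P₁ then P₂; paths through both = C(10, 9)·C(12, 4)·C(8, 7) = 39600. Avoid both = 30045015 − 1679600 − 3979360 + 39600 = 24425655.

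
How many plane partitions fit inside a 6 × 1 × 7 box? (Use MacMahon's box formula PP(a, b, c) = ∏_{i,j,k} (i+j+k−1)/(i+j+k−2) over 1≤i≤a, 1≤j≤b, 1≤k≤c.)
PP(6, 1, 7) = 1716

Evaluate the triple product over i = 1..6, j = 1..1, k = 1..7. The factors are (2/1) · (3/2) · (4/3) · (5/4) · (6/5) · (7/6) · (8/7) · (3/2) · … (42 factors total). The numerators and denominators telescope so the product is an integer; carrying out the multiplication exactly gives PP(6, 1, 7) = 1716.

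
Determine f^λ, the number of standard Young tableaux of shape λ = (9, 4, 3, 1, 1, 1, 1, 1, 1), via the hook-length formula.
# SYT of shape (9, 4, 3, 1, 1, 1, 1, 1, 1) = 511230720

Hook-length formula: f^λ = n! / Π hook(c), product over all cells c of the Young diagram. For λ = (9, 4, 3, 1, 1, 1, 1, 1, 1), n = 22 boxes. Hook lengths by row (left-to-right, top-to-bottom): [17, 10, 9, 7, 5, 4, 3, 2, 1]; [11, 4, 3, 1]; [9, 2, 1]; [6]; [5]; [4]; [3]; [2]; [1]. Product of hooks = 2198617344000. So f^λ = 22! / 2198617344000 = 1124000727777607680000 / 2198617344000 = 511230720.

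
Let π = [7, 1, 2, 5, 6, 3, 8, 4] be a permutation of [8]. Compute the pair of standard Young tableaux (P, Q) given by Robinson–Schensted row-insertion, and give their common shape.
P = [1, 2, 3, 4, 8] / [5, 6] / [7];  Q = [1, 3, 4, 5, 7] / [2, 8] / [6];  common shape = (5, 2, 1)

Row-insert the values π_1, π_2, … into P one at a time, bumping the leftmost entry strictly greater than the inserted value down to the next row. The recording tableau Q records, in position (i, j), the step at which that cell was added to P.
  Insert 7 (step 1): P = [7];  Q = [1]
  Insert 1 (step 2): P = [1] / [7];  Q = [1] / [2]
  Insert 2 (step 3): P = [1, 2] / [7];  Q = [1, 3] / [2]
  Insert 5 (step 4): P = [1, 2, 5] / [7];  Q = [1, 3, 4] / [2]
  Insert 6 (step 5): P = [1, 2, 5, 6] / [7];  Q = [1, 3, 4, 5] / [2]
  Insert 3 (step 6): P = [1, 2, 3, 6] / [5] / [7];  Q = [1, 3, 4, 5] / [2] / [6]
  Insert 8 (step 7): P = [1, 2, 3, 6, 8] / [5] / [7];  Q = [1, 3, 4, 5, 7] / [2] / [6]
  Insert 4 (step 8): P = [1, 2, 3, 4, 8] / [5, 6] / [7];  Q = [1, 3, 4, 5, 7] / [2, 8] / [6]
Final shape: (5, 2, 1).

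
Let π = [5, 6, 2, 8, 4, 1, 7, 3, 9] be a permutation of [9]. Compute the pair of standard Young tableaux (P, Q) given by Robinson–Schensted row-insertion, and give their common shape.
P = [1, 3, 7, 9] / [2, 4, 8] / [5, 6];  Q = [1, 2, 4, 9] / [3, 5, 7] / [6, 8];  common shape = (4, 3, 2)

Row-insert the values π_1, π_2, … into P one at a time, bumping the leftmost entry strictly greater than the inserted value down to the next row. The recording tableau Q records, in position (i, j), the step at which that cell was added to P.
  Insert 5 (step 1): P = [5];  Q = [1]
  Insert 6 (step 2): P = [5, 6];  Q = [1, 2]
  Insert 2 (step 3): P = [2, 6] / [5];  Q = [1, 2] / [3]
  Insert 8 (step 4): P = [2, 6, 8] / [5];  Q = [1, 2, 4] / [3]
  Insert 4 (step 5): P = [2, 4, 8] / [5, 6];  Q = [1, 2, 4] / [3, 5]
  Insert 1 (step 6): P = [1, 4, 8] / [2, 6] / [5];  Q = [1, 2, 4] / [3, 5] / [6]
  Insert 7 (step 7): P = [1, 4, 7] / [2, 6, 8] / [5];  Q = [1, 2, 4] / [3, 5, 7] / [6]
  Insert 3 (step 8): P = [1, 3, 7] / [2, 4, 8] / [5, 6];  Q = [1, 2, 4] / [3, 5, 7] / [6, 8]
  Insert 9 (step 9): P = [1, 3, 7, 9] / [2, 4, 8] / [5, 6];  Q = [1, 2, 4, 9] / [3, 5, 7] / [6, 8]
Final shape: (4, 3, 2).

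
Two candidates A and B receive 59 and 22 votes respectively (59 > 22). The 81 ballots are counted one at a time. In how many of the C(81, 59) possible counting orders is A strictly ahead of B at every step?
Strict-lead orderings = 16987882761279279200

Total orderings of the 81 votes with 59 for A: C(81, 59) = 37189689288205989600. By the Bertrand ballot formula (Cycle Lemma / reflection principle), the number of orderings in which A is strictly ahead of B throughout is (p − q)/(p + q) · C(p + q, p) = (59 − 22)/(59 + 22) · 37189689288205989600 = 16987882761279279200.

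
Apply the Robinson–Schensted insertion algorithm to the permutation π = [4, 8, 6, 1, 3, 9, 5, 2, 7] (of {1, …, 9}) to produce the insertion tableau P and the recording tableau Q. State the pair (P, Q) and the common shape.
P = [1, 2, 5, 7] / [3, 6, 9] / [4] / [8];  Q = [1, 2, 6, 9] / [3, 5, 7] / [4] / [8];  common shape = (4, 3, 1, 1)

Row-insert the values π_1, π_2, … into P one at a time, bumping the leftmost entry strictly greater than the inserted value down to the next row. The recording tableau Q records, in position (i, j), the step at which that cell was added to P.
  Insert 4 (step 1): P = [4];  Q = [1]
  Insert 8 (step 2): P = [4, 8];  Q = [1, 2]
  Insert 6 (step 3): P = [4, 6] / [8];  Q = [1, 2] / [3]
  Insert 1 (step 4): P = [1, 6] / [4] / [8];  Q = [1, 2] / [3] / [4]
  Insert 3 (step 5): P = [1, 3] / [4, 6] / [8];  Q = [1, 2] / [3, 5] / [4]
  Insert 9 (step 6): P = [1, 3, 9] / [4, 6] / [8];  Q = [1, 2, 6] / [3, 5] / [4]
  Insert 5 (step 7): P = [1, 3, 5] / [4, 6, 9] / [8];  Q = [1, 2, 6] / [3, 5, 7] / [4]
  Insert 2 (step 8): P = [1, 2, 5] / [3, 6, 9] / [4] / [8];  Q = [1, 2, 6] / [3, 5, 7] / [4] / [8]
  Insert 7 (step 9): P = [1, 2, 5, 7] / [3, 6, 9] / [4] / [8];  Q = [1, 2, 6, 9] / [3, 5, 7] / [4] / [8]
Final shape: (4, 3, 1, 1).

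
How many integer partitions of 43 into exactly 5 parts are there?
p(43, 5 parts) = 1469

Partitions of n into exactly k parts are in bijection with partitions of n − k into at most k parts (subtract 1 from each part). So p(43, exactly 5) = p(38, parts ≤ 5). Computing via the recurrence p(m, j) = p(m, j−1) + p(m−j, j) gives 1469.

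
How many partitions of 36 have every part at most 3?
p(36, parts ≤ 3) = 127

Use the recurrence p(n, m) = p(n, m−1) + p(n−m, m): either the largest part is < m (count p(n, m−1)) or the largest part is exactly m (remove one copy of m, count p(n−m, m)). With p(0, ·) = 1 this gives p(36, parts ≤ 3) = 127. (By conjugating Young diagrams, this also counts partitions of 36 into at most 3 parts.)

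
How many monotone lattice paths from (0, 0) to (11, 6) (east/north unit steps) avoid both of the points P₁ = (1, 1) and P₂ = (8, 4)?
Number of paths = 3820

Inclusion–exclusion. Total paths: C(17, 11) = 12376. Through P₁: C(2, 1)·C(15, 10) = 6006. Through P₂: C(12, 8)·C(5, 3) = 4950. Since P₁ is strictly southwest of P₂, a monotone path through both must visit P₁ then P₂; paths through both = C(2, 1)·C(10, 7)·C(5, 3) = 2400. Avoid both = 12376 − 6006 − 4950 + 2400 = 3820.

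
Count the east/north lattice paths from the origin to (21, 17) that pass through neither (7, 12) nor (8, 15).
Number of paths = 28164911706

Inclusion–exclusion. Total paths: C(38, 21) = 28781143380. Through P₁: C(19, 7)·C(19, 14) = 585911664. Through P₂: C(23, 8)·C(15, 13) = 51482970. Since P₁ is strictly southwest of P₂, a monotone path through both must visit P₁ then P₂; paths through both = C(19, 7)·C(4, 1)·C(15, 13) = 21162960. Avoid both = 28781143380 − 585911664 − 51482970 + 21162960 = 28164911706.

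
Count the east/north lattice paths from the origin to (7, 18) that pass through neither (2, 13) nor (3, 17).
Number of paths = 451165

Inclusion–exclusion. Total paths: C(25, 7) = 480700. Through P₁: C(15, 2)·C(10, 5) = 26460. Through P₂: C(20, 3)·C(5, 4) = 5700. Since P₁ is strictly southwest of P₂, a monotone path through both must visit P₁ then P₂; paths through both = C(15, 2)·C(5, 1)·C(5, 4) = 2625. Avoid both = 480700 − 26460 − 5700 + 2625 = 451165.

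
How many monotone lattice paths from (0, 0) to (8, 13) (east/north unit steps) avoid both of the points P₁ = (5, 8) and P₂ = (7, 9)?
Number of paths = 93523

Inclusion–exclusion. Total paths: C(21, 8) = 203490. Through P₁: C(13, 5)·C(8, 3) = 72072. Through P₂: C(16, 7)·C(5, 1) = 57200. Since P₁ is strictly southwest of P₂, a monotone path through both must visit P₁ then P₂; paths through both = C(13, 5)·C(3, 2)·C(5, 1) = 19305. Avoid both = 203490 − 72072 − 57200 + 19305 = 93523.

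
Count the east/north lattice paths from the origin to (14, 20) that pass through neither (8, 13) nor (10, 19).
Number of paths = 971125350

Inclusion–exclusion. Total paths: C(34, 14) = 1391975640. Through P₁: C(21, 8)·C(13, 6) = 349188840. Through P₂: C(29, 10)·C(5, 4) = 100150050. Since P₁ is strictly southwest of P₂, a monotone path through both must visit P₁ then P₂; paths through both = C(21, 8)·C(8, 2)·C(5, 4) = 28488600. Avoid both = 1391975640 − 349188840 − 100150050 + 28488600 = 971125350.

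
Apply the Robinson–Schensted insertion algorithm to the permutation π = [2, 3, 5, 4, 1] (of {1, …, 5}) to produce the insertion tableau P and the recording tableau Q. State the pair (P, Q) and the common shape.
P = [1, 3, 4] / [2] / [5];  Q = [1, 2, 3] / [4] / [5];  common shape = (3, 1, 1)

Row-insert the values π_1, π_2, … into P one at a time, bumping the leftmost entry strictly greater than the inserted value down to the next row. The recording tableau Q records, in position (i, j), the step at which that cell was added to P.
  Insert 2 (step 1): P = [2];  Q = [1]
  Insert 3 (step 2): P = [2, 3];  Q = [1, 2]
  Insert 5 (step 3): P = [2, 3, 5];  Q = [1, 2, 3]
  Insert 4 (step 4): P = [2, 3, 4] / [5];  Q = [1, 2, 3] / [4]
  Insert 1 (step 5): P = [1, 3, 4] / [2] / [5];  Q = [1, 2, 3] / [4] / [5]
Final shape: (3, 1, 1).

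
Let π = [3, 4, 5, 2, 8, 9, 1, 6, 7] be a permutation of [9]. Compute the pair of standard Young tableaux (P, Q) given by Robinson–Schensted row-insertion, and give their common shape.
P = [1, 4, 5, 6, 7] / [2, 8, 9] / [3];  Q = [1, 2, 3, 5, 6] / [4, 8, 9] / [7];  common shape = (5, 3, 1)

Row-insert the values π_1, π_2, … into P one at a time, bumping the leftmost entry strictly greater than the inserted value down to the next row. The recording tableau Q records, in position (i, j), the step at which that cell was added to P.
  Insert 3 (step 1): P = [3];  Q = [1]
  Insert 4 (step 2): P = [3, 4];  Q = [1, 2]
  Insert 5 (step 3): P = [3, 4, 5];  Q = [1, 2, 3]
  Insert 2 (step 4): P = [2, 4, 5] / [3];  Q = [1, 2, 3] / [4]
  Insert 8 (step 5): P = [2, 4, 5, 8] / [3];  Q = [1, 2, 3, 5] / [4]
  Insert 9 (step 6): P = [2, 4, 5, 8, 9] / [3];  Q = [1, 2, 3, 5, 6] / [4]
  Insert 1 (step 7): P = [1, 4, 5, 8, 9] / [2] / [3];  Q = [1, 2, 3, 5, 6] / [4] / [7]
  Insert 6 (step 8): P = [1, 4, 5, 6, 9] / [2, 8] / [3];  Q = [1, 2, 3, 5, 6] / [4, 8] / [7]
  Insert 7 (step 9): P = [1, 4, 5, 6, 7] / [2, 8, 9] / [3];  Q = [1, 2, 3, 5, 6] / [4, 8, 9] / [7]
Final shape: (5, 3, 1).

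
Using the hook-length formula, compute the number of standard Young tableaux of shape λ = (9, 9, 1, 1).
# SYT of shape (9, 9, 1, 1) = 629850

Hook-length formula: f^λ = n! / Π hook(c), product over all cells c of the Young diagram. For λ = (9, 9, 1, 1), n = 20 boxes. Hook lengths by row (left-to-right, top-to-bottom): [12, 9, 8, 7, 6, 5, 4, 3, 2]; [11, 8, 7, 6, 5, 4, 3, 2, 1]; [2]; [1]. Product of hooks = 3862668902400. So f^λ = 20! / 3862668902400 = 2432902008176640000 / 3862668902400 = 629850.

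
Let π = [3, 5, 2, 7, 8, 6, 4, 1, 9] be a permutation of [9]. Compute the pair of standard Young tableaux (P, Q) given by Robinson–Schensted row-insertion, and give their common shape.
P = [1, 4, 6, 8, 9] / [2, 5] / [3] / [7];  Q = [1, 2, 4, 5, 9] / [3, 6] / [7] / [8];  common shape = (5, 2, 1, 1)

Row-insert the values π_1, π_2, … into P one at a time, bumping the leftmost entry strictly greater than the inserted value down to the next row. The recording tableau Q records, in position (i, j), the step at which that cell was added to P.
  Insert 3 (step 1): P = [3];  Q = [1]
  Insert 5 (step 2): P = [3, 5];  Q = [1, 2]
  Insert 2 (step 3): P = [2, 5] / [3];  Q = [1, 2] / [3]
  Insert 7 (step 4): P = [2, 5, 7] / [3];  Q = [1, 2, 4] / [3]
  Insert 8 (step 5): P = [2, 5, 7, 8] / [3];  Q = [1, 2, 4, 5] / [3]
  Insert 6 (step 6): P = [2, 5, 6, 8] / [3, 7];  Q = [1, 2, 4, 5] / [3, 6]
  Insert 4 (step 7): P = [2, 4, 6, 8] / [3, 5] / [7];  Q = [1, 2, 4, 5] / [3, 6] / [7]
  Insert 1 (step 8): P = [1, 4, 6, 8] / [2, 5] / [3] / [7];  Q = [1, 2, 4, 5] / [3, 6] / [7] / [8]
  Insert 9 (step 9): P = [1, 4, 6, 8, 9] / [2, 5] / [3] / [7];  Q = [1, 2, 4, 5, 9] / [3, 6] / [7] / [8]
Final shape: (5, 2, 1, 1).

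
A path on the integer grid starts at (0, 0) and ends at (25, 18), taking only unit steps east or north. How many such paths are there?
Number of paths = 608359048206

A monotone lattice path from (0, 0) to (25, 18) consists of 25 east steps and 18 north steps in some order, so it is determined by which 25 of the 43 steps are east. The count is C(43, 25) = 608359048206.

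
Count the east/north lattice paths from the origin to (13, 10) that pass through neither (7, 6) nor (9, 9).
Number of paths = 626406

Inclusion–exclusion. Total paths: C(23, 13) = 1144066. Through P₁: C(13, 7)·C(10, 6) = 360360. Through P₂: C(18, 9)·C(5, 4) = 243100. Since P₁ is strictly southwest of P₂, a monotone path through both must visit P₁ then P₂; paths through both = C(13, 7)·C(5, 2)·C(5, 4) = 85800. Avoid both = 1144066 − 360360 − 243100 + 85800 = 626406.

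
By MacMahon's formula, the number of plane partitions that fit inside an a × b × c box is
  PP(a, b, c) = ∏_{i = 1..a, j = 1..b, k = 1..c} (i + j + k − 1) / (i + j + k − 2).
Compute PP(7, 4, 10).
PP(7, 4, 10) = 69951472754592

Evaluate the triple product over i = 1..7, j = 1..4, k = 1..10. The factors are (2/1) · (3/2) · (4/3) · (5/4) · (6/5) · (7/6) · (8/7) · (9/8) · … (280 factors total). The numerators and denominators telescope so the product is an integer; carrying out the multiplication exactly gives PP(7, 4, 10) = 69951472754592.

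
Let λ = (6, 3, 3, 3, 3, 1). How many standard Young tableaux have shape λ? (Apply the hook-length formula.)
# SYT of shape (6, 3, 3, 3, 3, 1) = 10581480

Hook-length formula: f^λ = n! / Π hook(c), product over all cells c of the Young diagram. For λ = (6, 3, 3, 3, 3, 1), n = 19 boxes. Hook lengths by row (left-to-right, top-to-bottom): [11, 9, 8, 3, 2, 1]; [7, 5, 4]; [6, 4, 3]; [5, 3, 2]; [4, 2, 1]; [1]. Product of hooks = 11496038400. So f^λ = 19! / 11496038400 = 121645100408832000 / 11496038400 = 10581480.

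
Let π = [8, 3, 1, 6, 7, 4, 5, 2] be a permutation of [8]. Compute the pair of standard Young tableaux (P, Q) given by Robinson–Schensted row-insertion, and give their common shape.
P = [1, 2, 5] / [3, 4, 7] / [6] / [8];  Q = [1, 4, 5] / [2, 6, 7] / [3] / [8];  common shape = (3, 3, 1, 1)

Row-insert the values π_1, π_2, … into P one at a time, bumping the leftmost entry strictly greater than the inserted value down to the next row. The recording tableau Q records, in position (i, j), the step at which that cell was added to P.
  Insert 8 (step 1): P = [8];  Q = [1]
  Insert 3 (step 2): P = [3] / [8];  Q = [1] / [2]
  Insert 1 (step 3): P = [1] / [3] / [8];  Q = [1] / [2] / [3]
  Insert 6 (step 4): P = [1, 6] / [3] / [8];  Q = [1, 4] / [2] / [3]
  Insert 7 (step 5): P = [1, 6, 7] / [3] / [8];  Q = [1, 4, 5] / [2] / [3]
  Insert 4 (step 6): P = [1, 4, 7] / [3, 6] / [8];  Q = [1, 4, 5] / [2, 6] / [3]
  Insert 5 (step 7): P = [1, 4, 5] / [3, 6, 7] / [8];  Q = [1, 4, 5] / [2, 6, 7] / [3]
  Insert 2 (step 8): P = [1, 2, 5] / [3, 4, 7] / [6] / [8];  Q = [1, 4, 5] / [2, 6, 7] / [3] / [8]
Final shape: (3, 3, 1, 1).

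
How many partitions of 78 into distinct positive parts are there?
q(78) = 64234

A partition into distinct parts is a strictly decreasing sequence summing to n. The recurrence d(n, m) = d(n, m−1) + d(n−m, m−1) (use part m at most once) with q(n) = d(n, n) gives q(78) = 64234. (Euler's theorem: # distinct-part partitions = # odd-part partitions.)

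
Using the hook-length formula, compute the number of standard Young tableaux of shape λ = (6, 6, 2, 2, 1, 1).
# SYT of shape (6, 6, 2, 2, 1, 1) = 4511052

Hook-length formula: f^λ = n! / Π hook(c), product over all cells c of the Young diagram. For λ = (6, 6, 2, 2, 1, 1), n = 18 boxes. Hook lengths by row (left-to-right, top-to-bottom): [11, 8, 5, 4, 3, 2]; [10, 7, 4, 3, 2, 1]; [5, 2]; [4, 1]; [2]; [1]. Product of hooks = 1419264000. So f^λ = 18! / 1419264000 = 6402373705728000 / 1419264000 = 4511052.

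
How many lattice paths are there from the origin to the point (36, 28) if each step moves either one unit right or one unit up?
Number of paths = 1118770292985239888

A monotone lattice path from (0, 0) to (36, 28) consists of 36 east steps and 28 north steps in some order, so it is determined by which 36 of the 64 steps are east. The count is C(64, 36) = 1118770292985239888.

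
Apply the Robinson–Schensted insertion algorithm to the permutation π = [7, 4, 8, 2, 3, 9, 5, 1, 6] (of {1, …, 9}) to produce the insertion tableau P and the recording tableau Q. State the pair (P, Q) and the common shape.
P = [1, 3, 5, 6] / [2, 8, 9] / [4] / [7];  Q = [1, 3, 6, 9] / [2, 5, 7] / [4] / [8];  common shape = (4, 3, 1, 1)

Row-insert the values π_1, π_2, … into P one at a time, bumping the leftmost entry strictly greater than the inserted value down to the next row. The recording tableau Q records, in position (i, j), the step at which that cell was added to P.
  Insert 7 (step 1): P = [7];  Q = [1]
  Insert 4 (step 2): P = [4] / [7];  Q = [1] / [2]
  Insert 8 (step 3): P = [4, 8] / [7];  Q = [1, 3] / [2]
  Insert 2 (step 4): P = [2, 8] / [4] / [7];  Q = [1, 3] / [2] / [4]
  Insert 3 (step 5): P = [2, 3] / [4, 8] / [7];  Q = [1, 3] / [2, 5] / [4]
  Insert 9 (step 6): P = [2, 3, 9] / [4, 8] / [7];  Q = [1, 3, 6] / [2, 5] / [4]
  Insert 5 (step 7): P = [2, 3, 5] / [4, 8, 9] / [7];  Q = [1, 3, 6] / [2, 5, 7] / [4]
  Insert 1 (step 8): P = [1, 3, 5] / [2, 8, 9] / [4] / [7];  Q = [1, 3, 6] / [2, 5, 7] / [4] / [8]
  Insert 6 (step 9): P = [1, 3, 5, 6] / [2, 8, 9] / [4] / [7];  Q = [1, 3, 6, 9] / [2, 5, 7] / [4] / [8]
Final shape: (4, 3, 1, 1).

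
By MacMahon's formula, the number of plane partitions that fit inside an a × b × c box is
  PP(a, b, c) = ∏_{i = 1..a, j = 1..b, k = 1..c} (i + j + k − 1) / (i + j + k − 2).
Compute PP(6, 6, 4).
PP(6, 6, 4) = 1447482465

Evaluate the triple product over i = 1..6, j = 1..6, k = 1..4. The factors are (2/1) · (3/2) · (4/3) · (5/4) · (3/2) · (4/3) · (5/4) · (6/5) · … (144 factors total). The numerators and denominators telescope so the product is an integer; carrying out the multiplication exactly gives PP(6, 6, 4) = 1447482465.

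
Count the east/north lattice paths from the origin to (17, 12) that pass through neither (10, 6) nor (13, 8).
Number of paths = 29515507

Inclusion–exclusion. Total paths: C(29, 17) = 51895935. Through P₁: C(16, 10)·C(13, 7) = 13741728. Through P₂: C(21, 13)·C(8, 4) = 14244300. Since P₁ is strictly southwest of P₂, a monotone path through both must visit P₁ then P₂; paths through both = C(16, 10)·C(5, 3)·C(8, 4) = 5605600. Avoid both = 51895935 − 13741728 − 14244300 + 5605600 = 29515507.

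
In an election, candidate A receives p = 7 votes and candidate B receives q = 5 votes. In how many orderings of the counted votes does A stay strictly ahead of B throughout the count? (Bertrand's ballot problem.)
Strict-lead orderings = 132

Total orderings of the 12 votes with 7 for A: C(12, 7) = 792. By the Bertrand ballot formula (Cycle Lemma / reflection principle), the number of orderings in which A is strictly ahead of B throughout is (p − q)/(p + q) · C(p + q, p) = (7 − 5)/(7 + 5) · 792 = 132.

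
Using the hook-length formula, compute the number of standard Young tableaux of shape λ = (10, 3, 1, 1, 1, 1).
# SYT of shape (10, 3, 1, 1, 1, 1) = 155584

Hook-length formula: f^λ = n! / Π hook(c), product over all cells c of the Young diagram. For λ = (10, 3, 1, 1, 1, 1), n = 17 boxes. Hook lengths by row (left-to-right, top-to-bottom): [15, 10, 9, 7, 6, 5, 4, 3, 2, 1]; [7, 2, 1]; [4]; [3]; [2]; [1]. Product of hooks = 2286144000. So f^λ = 17! / 2286144000 = 355687428096000 / 2286144000 = 155584.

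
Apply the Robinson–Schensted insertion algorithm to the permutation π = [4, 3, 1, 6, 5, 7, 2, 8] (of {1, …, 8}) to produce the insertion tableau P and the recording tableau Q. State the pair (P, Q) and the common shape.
P = [1, 2, 7, 8] / [3, 5] / [4, 6];  Q = [1, 4, 6, 8] / [2, 5] / [3, 7];  common shape = (4, 2, 2)

Row-insert the values π_1, π_2, … into P one at a time, bumping the leftmost entry strictly greater than the inserted value down to the next row. The recording tableau Q records, in position (i, j), the step at which that cell was added to P.
  Insert 4 (step 1): P = [4];  Q = [1]
  Insert 3 (step 2): P = [3] / [4];  Q = [1] / [2]
  Insert 1 (step 3): P = [1] / [3] / [4];  Q = [1] / [2] / [3]
  Insert 6 (step 4): P = [1, 6] / [3] / [4];  Q = [1, 4] / [2] / [3]
  Insert 5 (step 5): P = [1, 5] / [3, 6] / [4];  Q = [1, 4] / [2, 5] / [3]
  Insert 7 (step 6): P = [1, 5, 7] / [3, 6] / [4];  Q = [1, 4, 6] / [2, 5] / [3]
  Insert 2 (step 7): P = [1, 2, 7] / [3, 5] / [4, 6];  Q = [1, 4, 6] / [2, 5] / [3, 7]
  Insert 8 (step 8): P = [1, 2, 7, 8] / [3, 5] / [4, 6];  Q = [1, 4, 6, 8] / [2, 5] / [3, 7]
Final shape: (4, 2, 2).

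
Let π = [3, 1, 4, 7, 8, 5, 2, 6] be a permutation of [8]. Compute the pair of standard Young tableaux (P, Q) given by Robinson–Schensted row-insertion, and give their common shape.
P = [1, 2, 5, 6] / [3, 4, 8] / [7];  Q = [1, 3, 4, 5] / [2, 6, 8] / [7];  common shape = (4, 3, 1)

Row-insert the values π_1, π_2, … into P one at a time, bumping the leftmost entry strictly greater than the inserted value down to the next row. The recording tableau Q records, in position (i, j), the step at which that cell was added to P.
  Insert 3 (step 1): P = [3];  Q = [1]
  Insert 1 (step 2): P = [1] / [3];  Q = [1] / [2]
  Insert 4 (step 3): P = [1, 4] / [3];  Q = [1, 3] / [2]
  Insert 7 (step 4): P = [1, 4, 7] / [3];  Q = [1, 3, 4] / [2]
  Insert 8 (step 5): P = [1, 4, 7, 8] / [3];  Q = [1, 3, 4, 5] / [2]
  Insert 5 (step 6): P = [1, 4, 5, 8] / [3, 7];  Q = [1, 3, 4, 5] / [2, 6]
  Insert 2 (step 7): P = [1, 2, 5, 8] / [3, 4] / [7];  Q = [1, 3, 4, 5] / [2, 6] / [7]
  Insert 6 (step 8): P = [1, 2, 5, 6] / [3, 4, 8] / [7];  Q = [1, 3, 4, 5] / [2, 6, 8] / [7]
Final shape: (4, 3, 1).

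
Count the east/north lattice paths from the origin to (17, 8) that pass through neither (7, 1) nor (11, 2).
Number of paths = 890879

Inclusion–exclusion. Total paths: C(25, 17) = 1081575. Through P₁: C(8, 7)·C(17, 10) = 155584. Through P₂: C(13, 11)·C(12, 6) = 72072. Since P₁ is strictly southwest of P₂, a monotone path through both must visit P₁ then P₂; paths through both = C(8, 7)·C(5, 4)·C(12, 6) = 36960. Avoid both = 1081575 − 155584 − 72072 + 36960 = 890879.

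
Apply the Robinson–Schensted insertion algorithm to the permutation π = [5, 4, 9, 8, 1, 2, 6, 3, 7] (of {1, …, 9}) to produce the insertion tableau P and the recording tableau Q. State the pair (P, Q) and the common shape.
P = [1, 2, 3, 7] / [4, 6] / [5, 8] / [9];  Q = [1, 3, 7, 9] / [2, 4] / [5, 6] / [8];  common shape = (4, 2, 2, 1)

Row-insert the values π_1, π_2, … into P one at a time, bumping the leftmost entry strictly greater than the inserted value down to the next row. The recording tableau Q records, in position (i, j), the step at which that cell was added to P.
  Insert 5 (step 1): P = [5];  Q = [1]
  Insert 4 (step 2): P = [4] / [5];  Q = [1] / [2]
  Insert 9 (step 3): P = [4, 9] / [5];  Q = [1, 3] / [2]
  Insert 8 (step 4): P = [4, 8] / [5, 9];  Q = [1, 3] / [2, 4]
  Insert 1 (step 5): P = [1, 8] / [4, 9] / [5];  Q = [1, 3] / [2, 4] / [5]
  Insert 2 (step 6): P = [1, 2] / [4, 8] / [5, 9];  Q = [1, 3] / [2, 4] / [5, 6]
  Insert 6 (step 7): P = [1, 2, 6] / [4, 8] / [5, 9];  Q = [1, 3, 7] / [2, 4] / [5, 6]
  Insert 3 (step 8): P = [1, 2, 3] / [4, 6] / [5, 8] / [9];  Q = [1, 3, 7] / [2, 4] / [5, 6] / [8]
  Insert 7 (step 9): P = [1, 2, 3, 7] / [4, 6] / [5, 8] / [9];  Q = [1, 3, 7, 9] / [2, 4] / [5, 6] / [8]
Final shape: (4, 2, 2, 1).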